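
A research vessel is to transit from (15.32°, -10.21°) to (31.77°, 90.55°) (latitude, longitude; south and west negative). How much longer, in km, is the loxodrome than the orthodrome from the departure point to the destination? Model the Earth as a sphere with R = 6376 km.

Great circle: cos σ = sin φ₁ sin φ₂ + cos φ₁ cos φ₂ cos Δλ,  σ = 1.5848 rad → d_gc = 10104.5 km
Rhumb line: Δψ = +0.3147, q = Δφ/Δψ = 0.9124, d_rh = R√(Δφ²+q²Δλ²) = 10392.9 km
Excess = 10392.9 − 10104.5 = 288.4 ≈ 288 km

288 km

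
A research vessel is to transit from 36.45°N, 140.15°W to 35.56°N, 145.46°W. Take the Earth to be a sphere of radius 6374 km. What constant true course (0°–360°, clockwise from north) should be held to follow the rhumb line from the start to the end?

258.3°

Δψ = ln[tan(π/4+φ₂/2)/tan(π/4+φ₁/2)] = -0.0192
Δλ = -0.0927 rad (taken the short way round)
course = atan2(Δλ, Δψ) = 258.29°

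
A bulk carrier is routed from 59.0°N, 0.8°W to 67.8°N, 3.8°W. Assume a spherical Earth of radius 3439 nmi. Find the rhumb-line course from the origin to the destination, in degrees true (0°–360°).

351.4°

Δψ = ln[tan(π/4+φ₂/2)/tan(π/4+φ₁/2)] = +0.3461
Δλ = -0.0524 rad (taken the short way round)
course = atan2(Δλ, Δψ) = 351.40°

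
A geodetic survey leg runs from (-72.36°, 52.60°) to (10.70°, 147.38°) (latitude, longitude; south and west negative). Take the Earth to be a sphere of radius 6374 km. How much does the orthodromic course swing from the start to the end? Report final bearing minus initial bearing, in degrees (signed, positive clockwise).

-73.3°

Initial bearing θ₁ = atan2(sin Δλ cos φ₂, cos φ₁ sin φ₂ − sin φ₁ cos φ₂ cos Δλ) = 91.27°
Final bearing θ₂ = (initial bearing from the destination back to the start) + 180° = 17.96°
Δθ = θ₂ − θ₁ = -73.3°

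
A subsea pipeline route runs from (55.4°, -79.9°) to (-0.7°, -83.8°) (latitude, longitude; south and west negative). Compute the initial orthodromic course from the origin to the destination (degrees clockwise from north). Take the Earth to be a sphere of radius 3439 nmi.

184.7°

θ = atan2( sin Δλ·cos φ₂ ,  cos φ₁ sin φ₂ − sin φ₁ cos φ₂ cos Δλ )
  = atan2(-0.0680, -0.8281) = 184.70°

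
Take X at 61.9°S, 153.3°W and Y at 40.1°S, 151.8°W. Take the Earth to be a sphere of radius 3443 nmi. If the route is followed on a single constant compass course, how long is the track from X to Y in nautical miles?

1311 nmi

Rhumb course C = atan2(Δλ, Δψ) with Δψ = ln[tan(π/4+φ₂/2)/tan(π/4+φ₁/2)] = +0.6201, Δλ = +0.0262 → C = 2.42°
d = R·|Δφ| / |cos C| = 3443·0.38048 / 0.99911 = 1311 nmi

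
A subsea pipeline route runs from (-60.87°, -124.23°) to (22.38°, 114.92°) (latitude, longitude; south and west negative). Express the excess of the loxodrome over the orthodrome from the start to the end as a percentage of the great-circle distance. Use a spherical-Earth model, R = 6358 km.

Great circle: σ = 2.1693 rad → d_gc = Rσ = 13792.4 km
Rhumb: Δφ = +1.4530, Δλ = -2.1092, Δψ = +1.7487, q = Δφ/Δψ = 0.8309 → d_rh = R√(Δφ²+q²Δλ²) = 14474.4 km
Excess = (14474.4 − 13792.4) / 13792.4 = 682.0 / 13792.4 = 4.94% ≈ 4.9%

4.9%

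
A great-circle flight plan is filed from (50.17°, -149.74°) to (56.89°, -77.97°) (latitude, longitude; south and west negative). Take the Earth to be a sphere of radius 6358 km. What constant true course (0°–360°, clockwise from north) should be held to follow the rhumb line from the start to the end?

81.0°

Δψ = ln[tan(π/4+φ₂/2)/tan(π/4+φ₁/2)] = +0.1978
Δλ = +1.2526 rad (taken the short way round)
course = atan2(Δλ, Δψ) = 81.02°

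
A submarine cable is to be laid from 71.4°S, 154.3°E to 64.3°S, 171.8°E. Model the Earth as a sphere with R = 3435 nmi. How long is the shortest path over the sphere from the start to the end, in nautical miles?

577 nmi

Haversine: a = sin²(Δφ/2)+cos φ₁ cos φ₂ sin²(Δλ/2) = 0.00703;  σ = 2·atan2(√a,√(1−a))
σ = 9.623° → d = Rσ = 3435·0.16795 = 577 nmi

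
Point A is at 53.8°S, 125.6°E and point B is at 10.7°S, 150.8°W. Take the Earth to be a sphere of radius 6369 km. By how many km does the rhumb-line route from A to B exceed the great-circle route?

Great circle: cos σ = sin φ₁ sin φ₂ + cos φ₁ cos φ₂ cos Δλ,  σ = 1.3546 rad → d_gc = 8627.5 km
Rhumb line: Δψ = +0.9304, q = Δφ/Δψ = 0.8085, d_rh = R√(Δφ²+q²Δλ²) = 8910.9 km
Excess = 8910.9 − 8627.5 = 283.4 ≈ 283 km

283 km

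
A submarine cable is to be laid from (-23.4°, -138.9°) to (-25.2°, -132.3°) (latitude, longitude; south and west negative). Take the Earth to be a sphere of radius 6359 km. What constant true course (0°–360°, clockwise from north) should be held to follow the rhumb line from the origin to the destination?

Meridional parts: M(φ₁)=-0.4203, M(φ₂)=-0.4547 → ΔM = -0.0345;  Δλ = +0.1152 rad
tan C = Δλ / ΔM = -3.3416 → C = 106.66°

106.7°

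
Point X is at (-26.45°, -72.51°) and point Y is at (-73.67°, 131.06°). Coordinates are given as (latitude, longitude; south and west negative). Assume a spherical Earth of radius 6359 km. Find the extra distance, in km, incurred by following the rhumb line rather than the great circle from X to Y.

2369 km

Great circle: cos σ = sin φ₁ sin φ₂ + cos φ₁ cos φ₂ cos Δλ,  σ = 1.3728 rad → d_gc = 8729.59 km
Rhumb line: Δψ = -1.4626, q = Δφ/Δψ = 0.5635, d_rh = R√(Δφ²+q²Δλ²) = 11098.14 km
Excess = 11098.14 − 8729.59 = 2368.55 ≈ 2369 km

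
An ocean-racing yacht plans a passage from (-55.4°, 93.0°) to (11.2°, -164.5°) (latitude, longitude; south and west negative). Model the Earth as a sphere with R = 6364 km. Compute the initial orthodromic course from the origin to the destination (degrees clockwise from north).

N = sin Δλ·cos φ₂ = +0.9577;  D = cos φ₁ sin φ₂ − sin φ₁ cos φ₂ cos Δλ = -0.0645
initial course = atan2(N, D) = 93.85°

93.9°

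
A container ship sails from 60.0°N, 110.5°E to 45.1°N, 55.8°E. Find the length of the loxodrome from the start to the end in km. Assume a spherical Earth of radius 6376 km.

4013 km

Rhumb course C = atan2(Δλ, Δψ) with Δψ = ln[tan(π/4+φ₂/2)/tan(π/4+φ₁/2)] = -0.4331, Δλ = -0.9547 → C = 245.60°
d = R·|Δφ| / |cos C| = 6376·0.26005 / 0.41314 = 4013 km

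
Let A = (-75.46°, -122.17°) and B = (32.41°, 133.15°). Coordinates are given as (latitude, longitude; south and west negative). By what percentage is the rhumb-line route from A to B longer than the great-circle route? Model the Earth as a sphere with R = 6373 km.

Great circle: σ = 2.1804 rad → d_gc = Rσ = 13895.5 km
Rhumb: Δφ = +1.8827, Δλ = -1.8270, Δψ = +2.6576, q = Δφ/Δψ = 0.7084 → d_rh = R√(Δφ²+q²Δλ²) = 14560.2 km
Excess = (14560.2 − 13895.5) / 13895.5 = 664.7 / 13895.5 = 4.78% ≈ 4.8%

4.8%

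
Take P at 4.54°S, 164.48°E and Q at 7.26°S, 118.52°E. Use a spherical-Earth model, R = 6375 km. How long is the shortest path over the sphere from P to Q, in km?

5094 km

Haversine: a = sin²(Δφ/2)+cos φ₁ cos φ₂ sin²(Δλ/2) = 0.15129;  σ = 2·atan2(√a,√(1−a))
σ = 45.779° → d = Rσ = 6375·0.79900 = 5094 km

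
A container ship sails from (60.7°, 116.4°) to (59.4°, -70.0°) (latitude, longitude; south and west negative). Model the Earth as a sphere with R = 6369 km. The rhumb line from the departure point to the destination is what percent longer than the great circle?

44.9%

Great circle: σ = 1.0437 rad → d_gc = Rσ = 6647.1 km
Rhumb: Δφ = -0.0227, Δλ = +3.0299, Δψ = -0.0455, q = Δφ/Δψ = 0.4992 → d_rh = R√(Δφ²+q²Δλ²) = 9633.7 km
Excess = (9633.7 − 6647.1) / 6647.1 = 2986.6 / 6647.1 = 44.93% ≈ 44.9%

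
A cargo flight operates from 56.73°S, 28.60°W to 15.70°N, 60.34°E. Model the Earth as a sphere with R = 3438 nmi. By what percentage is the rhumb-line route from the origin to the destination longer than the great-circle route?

Great circle: σ = 1.7890 rad → d_gc = Rσ = 6150.6 nmi
Rhumb: Δφ = +1.2641, Δλ = +1.5523, Δψ = +1.4856, q = Δφ/Δψ = 0.8510 → d_rh = R√(Δφ²+q²Δλ²) = 6285.9 nmi
Excess = (6285.9 − 6150.6) / 6150.6 = 135.3 / 6150.6 = 2.20% ≈ 2.2%

2.2%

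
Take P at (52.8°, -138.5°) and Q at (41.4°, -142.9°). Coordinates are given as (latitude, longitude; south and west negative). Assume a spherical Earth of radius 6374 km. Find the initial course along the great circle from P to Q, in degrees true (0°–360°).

θ = atan2( sin Δλ·cos φ₂ ,  cos φ₁ sin φ₂ − sin φ₁ cos φ₂ cos Δλ )
  = atan2(-0.0575, -0.1959) = 196.37°

196.4°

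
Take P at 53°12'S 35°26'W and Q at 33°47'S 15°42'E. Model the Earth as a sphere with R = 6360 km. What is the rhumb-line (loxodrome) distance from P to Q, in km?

Δψ = ln[tan(π/4+φ₂/2)/tan(π/4+φ₁/2)] = +0.4735;  Δφ = +0.3389 rad,  Δλ = +0.8924 rad
q = Δφ/Δψ = 0.7156
d = R·√(Δφ² + q²Δλ²) = 6360·0.72300 = 4598 km

4598 km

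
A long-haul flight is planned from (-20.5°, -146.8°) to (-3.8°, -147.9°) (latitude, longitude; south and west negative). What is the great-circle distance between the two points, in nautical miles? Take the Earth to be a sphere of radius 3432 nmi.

cos σ = sin φ₁ sin φ₂ + cos φ₁ cos φ₂ cos Δλ
      = sin(-20.50°)sin(-3.80°) + cos(-20.50°)cos(-3.80°)cos(-1.10°) = 0.9577
σ = 16.734° → d = Rσ = 3432·0.29207 = 1002 nmi

1002 nmi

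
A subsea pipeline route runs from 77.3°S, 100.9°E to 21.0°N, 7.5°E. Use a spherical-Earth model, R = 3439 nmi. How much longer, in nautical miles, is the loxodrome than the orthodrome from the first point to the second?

Great circle: cos σ = sin φ₁ sin φ₂ + cos φ₁ cos φ₂ cos Δλ,  σ = 1.9410 rad → d_gc = 6675.0 nmi
Rhumb line: Δψ = +2.5707, q = Δφ/Δψ = 0.6674, d_rh = R√(Δφ²+q²Δλ²) = 6986.4 nmi
Excess = 6986.4 − 6675.0 = 311.4 ≈ 311 nmi

311 nmi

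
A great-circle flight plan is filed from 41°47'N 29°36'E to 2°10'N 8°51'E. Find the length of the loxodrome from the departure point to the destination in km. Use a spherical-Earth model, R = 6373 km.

Δψ = ln[tan(π/4+φ₂/2)/tan(π/4+φ₁/2)] = -0.7663;  Δφ = -0.6914 rad,  Δλ = -0.3622 rad
q = Δφ/Δψ = 0.9024
d = R·√(Δφ² + q²Δλ²) = 6373·0.76478 = 4874 km

4874 km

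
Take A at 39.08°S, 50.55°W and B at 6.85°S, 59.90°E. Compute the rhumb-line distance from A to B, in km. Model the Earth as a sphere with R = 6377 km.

Rhumb course C = atan2(Δλ, Δψ) with Δψ = ln[tan(π/4+φ₂/2)/tan(π/4+φ₁/2)] = +0.6222, Δλ = +1.9277 → C = 72.11°
d = R·|Δφ| / |cos C| = 6377·0.56252 / 0.30718 = 11678 km

11678 km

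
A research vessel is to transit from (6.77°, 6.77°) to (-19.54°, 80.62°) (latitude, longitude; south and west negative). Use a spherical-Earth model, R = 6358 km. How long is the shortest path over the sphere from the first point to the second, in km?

Haversine: a = sin²(Δφ/2)+cos φ₁ cos φ₂ sin²(Δλ/2) = 0.38956;  σ = 2·atan2(√a,√(1−a))
σ = 77.239° → d = Rσ = 6358·1.34808 = 8571 km

8571 km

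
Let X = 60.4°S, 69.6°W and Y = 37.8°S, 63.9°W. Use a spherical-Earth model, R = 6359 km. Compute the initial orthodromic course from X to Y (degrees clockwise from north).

11.6°

N = sin Δλ·cos φ₂ = +0.0785;  D = cos φ₁ sin φ₂ − sin φ₁ cos φ₂ cos Δλ = +0.3809
initial course = atan2(N, D) = 11.64°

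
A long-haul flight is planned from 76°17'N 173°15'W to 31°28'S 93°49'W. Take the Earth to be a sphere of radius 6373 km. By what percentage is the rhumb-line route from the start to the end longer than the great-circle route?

Great circle: σ = 2.0601 rad → d_gc = Rσ = 13129.1 km
Rhumb: Δφ = -1.8806, Δλ = +1.3864, Δψ = -2.6971, q = Δφ/Δψ = 0.6973 → d_rh = R√(Δφ²+q²Δλ²) = 13475.7 km
Excess = (13475.7 − 13129.1) / 13129.1 = 346.6 / 13129.1 = 2.64% ≈ 2.6%

2.6%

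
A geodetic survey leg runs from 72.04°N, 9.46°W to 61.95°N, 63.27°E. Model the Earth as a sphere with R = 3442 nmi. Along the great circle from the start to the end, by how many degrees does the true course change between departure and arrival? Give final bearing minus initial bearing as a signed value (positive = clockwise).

+68.5°

At departure: θ₁ = atan2(sin Δλ cos φ₂, cos φ₁ sin φ₂ − sin φ₁ cos φ₂ cos Δλ) = 72.76°
At arrival: θ₂ = atan2(sin Δλ cos φ₁, −cos φ₂ sin φ₁ + sin φ₂ cos φ₁ cos Δλ) = 141.22°
Δθ = θ₂ − θ₁ = +68.5°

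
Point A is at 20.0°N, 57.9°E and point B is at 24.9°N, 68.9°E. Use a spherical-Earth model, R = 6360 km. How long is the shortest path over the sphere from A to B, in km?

1252 km

Haversine: a = sin²(Δφ/2)+cos φ₁ cos φ₂ sin²(Δλ/2) = 0.00966;  σ = 2·atan2(√a,√(1−a))
σ = 11.279° → d = Rσ = 6360·0.19686 = 1252 km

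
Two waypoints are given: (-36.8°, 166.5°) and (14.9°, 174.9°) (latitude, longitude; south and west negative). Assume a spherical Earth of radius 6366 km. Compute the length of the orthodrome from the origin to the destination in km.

Haversine: a = sin²(Δφ/2)+cos φ₁ cos φ₂ sin²(Δλ/2) = 0.19426;  σ = 2·atan2(√a,√(1−a))
σ = 52.304° → d = Rσ = 6366·0.91287 = 5811 km

5811 km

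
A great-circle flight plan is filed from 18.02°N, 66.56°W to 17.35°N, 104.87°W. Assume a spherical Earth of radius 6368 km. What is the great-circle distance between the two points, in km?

Haversine: a = sin²(Δφ/2)+cos φ₁ cos φ₂ sin²(Δλ/2) = 0.09776;  σ = 2·atan2(√a,√(1−a))
σ = 36.440° → d = Rσ = 6368·0.63600 = 4050 km

4050 km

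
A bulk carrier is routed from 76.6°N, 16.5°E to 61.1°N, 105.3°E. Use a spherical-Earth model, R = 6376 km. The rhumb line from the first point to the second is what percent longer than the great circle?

9.4%

Great circle: σ = 0.5472 rad → d_gc = Rσ = 3489.0 km
Rhumb: Δφ = -0.2705, Δλ = +1.5499, Δψ = -0.7855, q = Δφ/Δψ = 0.3444 → d_rh = R√(Δφ²+q²Δλ²) = 3815.3 km
Excess = (3815.3 − 3489.0) / 3489.0 = 326.3 / 3489.0 = 9.352% ≈ 9.4%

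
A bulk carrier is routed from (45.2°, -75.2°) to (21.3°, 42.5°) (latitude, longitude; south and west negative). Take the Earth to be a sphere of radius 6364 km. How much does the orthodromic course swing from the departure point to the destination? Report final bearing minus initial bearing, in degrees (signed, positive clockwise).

At departure: θ₁ = atan2(sin Δλ cos φ₂, cos φ₁ sin φ₂ − sin φ₁ cos φ₂ cos Δλ) = 55.67°
At arrival: θ₂ = atan2(sin Δλ cos φ₁, −cos φ₂ sin φ₁ + sin φ₂ cos φ₁ cos Δλ) = 141.35°
Δθ = θ₂ − θ₁ = +85.7°

+85.7°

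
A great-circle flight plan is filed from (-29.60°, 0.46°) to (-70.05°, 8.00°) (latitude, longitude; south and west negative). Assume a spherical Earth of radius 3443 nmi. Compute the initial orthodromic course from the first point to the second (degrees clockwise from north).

N = sin Δλ·cos φ₂ = +0.0448;  D = cos φ₁ sin φ₂ − sin φ₁ cos φ₂ cos Δλ = -0.6502
initial course = atan2(N, D) = 176.06°

176.1°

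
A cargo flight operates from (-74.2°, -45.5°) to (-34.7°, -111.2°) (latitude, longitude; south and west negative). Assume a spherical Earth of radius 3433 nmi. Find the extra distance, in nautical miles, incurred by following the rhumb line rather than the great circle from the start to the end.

118 nmi

Great circle: cos σ = sin φ₁ sin φ₂ + cos φ₁ cos φ₂ cos Δλ,  σ = 0.8764 rad → d_gc = 3008.8 nmi
Rhumb line: Δψ = +1.3285, q = Δφ/Δψ = 0.5189, d_rh = R√(Δφ²+q²Δλ²) = 3126.4 nmi
Excess = 3126.4 − 3008.8 = 117.6 ≈ 118 nmi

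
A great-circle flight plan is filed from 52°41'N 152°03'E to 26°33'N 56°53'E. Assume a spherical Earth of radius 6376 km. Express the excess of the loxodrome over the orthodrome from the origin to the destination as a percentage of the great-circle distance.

Great circle: σ = 1.2591 rad → d_gc = Rσ = 8028.2 km
Rhumb: Δφ = -0.4561, Δλ = -1.6610, Δψ = -0.6048, q = Δφ/Δψ = 0.7542 → d_rh = R√(Δφ²+q²Δλ²) = 8500.2 km
Excess = (8500.2 − 8028.2) / 8028.2 = 472.0 / 8028.2 = 5.88% ≈ 5.9%

5.9%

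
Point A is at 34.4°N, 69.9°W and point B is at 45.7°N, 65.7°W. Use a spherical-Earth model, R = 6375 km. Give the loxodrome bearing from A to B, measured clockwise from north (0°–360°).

15.8°

Meridional parts: M(φ₁)=+0.6401, M(φ₂)=+0.8988 → ΔM = +0.2587;  Δλ = +0.0733 rad
tan C = Δλ / ΔM = +0.2834 → C = 15.82°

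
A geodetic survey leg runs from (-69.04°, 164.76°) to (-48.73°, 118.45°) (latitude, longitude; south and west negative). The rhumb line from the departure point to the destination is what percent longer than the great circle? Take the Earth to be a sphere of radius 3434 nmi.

2.1%

Great circle: σ = 0.5259 rad → d_gc = Rσ = 1806.0 nmi
Rhumb: Δφ = +0.3545, Δλ = -0.8083, Δψ = +0.7109, q = Δφ/Δψ = 0.4986 → d_rh = R√(Δφ²+q²Δλ²) = 1843.2 nmi
Excess = (1843.2 − 1806.0) / 1806.0 = 37.2 / 1806.0 = 2.06% ≈ 2.1%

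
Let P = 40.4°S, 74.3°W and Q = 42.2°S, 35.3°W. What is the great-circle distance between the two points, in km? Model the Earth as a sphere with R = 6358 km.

3229 km

Haversine: a = sin²(Δφ/2)+cos φ₁ cos φ₂ sin²(Δλ/2) = 0.06311;  σ = 2·atan2(√a,√(1−a))
σ = 29.099° → d = Rσ = 6358·0.50787 = 3229 km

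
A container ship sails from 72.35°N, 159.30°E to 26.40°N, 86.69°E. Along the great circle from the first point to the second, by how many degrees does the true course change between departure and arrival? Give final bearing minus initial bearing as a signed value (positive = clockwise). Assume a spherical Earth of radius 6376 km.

Initial bearing θ₁ = atan2(sin Δλ cos φ₂, cos φ₁ sin φ₂ − sin φ₁ cos φ₂ cos Δλ) = 261.99°
Final bearing θ₂ = (initial bearing from the destination back to the start) + 180° = 199.58°
Δθ = θ₂ − θ₁ = -62.4°

-62.4°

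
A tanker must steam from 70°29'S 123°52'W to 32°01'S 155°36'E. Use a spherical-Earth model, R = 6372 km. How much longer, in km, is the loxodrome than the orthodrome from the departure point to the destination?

360 km

Great circle: cos σ = sin φ₁ sin φ₂ + cos φ₁ cos φ₂ cos Δλ,  σ = 0.9929 rad → d_gc = 6326.5 km
Rhumb line: Δψ = +1.1700, q = Δφ/Δψ = 0.5738, d_rh = R√(Δφ²+q²Δλ²) = 6686.8 km
Excess = 6686.8 − 6326.5 = 360.3 ≈ 360 km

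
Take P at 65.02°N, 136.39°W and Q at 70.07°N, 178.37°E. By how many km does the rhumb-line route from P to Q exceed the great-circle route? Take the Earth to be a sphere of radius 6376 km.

Great circle: cos σ = sin φ₁ sin φ₂ + cos φ₁ cos φ₂ cos Δλ,  σ = 0.3061 rad → d_gc = 1951.4 km
Rhumb line: Δψ = +0.2317, q = Δφ/Δψ = 0.3804, d_rh = R√(Δφ²+q²Δλ²) = 1995.7 km
Excess = 1995.7 − 1951.4 = 44.3 ≈ 44 km

44 km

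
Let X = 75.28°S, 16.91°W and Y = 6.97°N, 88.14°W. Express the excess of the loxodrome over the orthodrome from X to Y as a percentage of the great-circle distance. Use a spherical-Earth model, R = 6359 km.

Great circle: σ = 1.6070 rad → d_gc = Rσ = 10219.0 km
Rhumb: Δφ = +1.4355, Δλ = -1.2432, Δψ = +2.1686, q = Δφ/Δψ = 0.6620 → d_rh = R√(Δφ²+q²Δλ²) = 10522.2 km
Excess = (10522.2 − 10219.0) / 10219.0 = 303.2 / 10219.0 = 2.97% ≈ 3.0%

3.0%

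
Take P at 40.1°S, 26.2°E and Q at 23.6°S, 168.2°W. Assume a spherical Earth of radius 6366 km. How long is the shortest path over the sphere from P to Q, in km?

cos σ = sin φ₁ sin φ₂ + cos φ₁ cos φ₂ cos Δλ
      = sin(-40.10°)sin(-23.60°) + cos(-40.10°)cos(-23.60°)cos(165.60°) = -0.4210
σ = 114.901° → d = Rσ = 6366·2.00540 = 12766 km

12766 km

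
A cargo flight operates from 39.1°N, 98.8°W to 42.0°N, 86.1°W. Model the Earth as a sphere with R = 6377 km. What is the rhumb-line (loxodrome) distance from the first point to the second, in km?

1121 km

Δψ = ln[tan(π/4+φ₂/2)/tan(π/4+φ₁/2)] = +0.0666;  Δφ = +0.0506 rad,  Δλ = +0.2217 rad
q = Δφ/Δψ = 0.7596
d = R·√(Δφ² + q²Δλ²) = 6377·0.17582 = 1121 km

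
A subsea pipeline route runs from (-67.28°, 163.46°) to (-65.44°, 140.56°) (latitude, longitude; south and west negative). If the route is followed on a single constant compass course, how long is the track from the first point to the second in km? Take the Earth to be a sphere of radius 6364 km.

Δψ = ln[tan(π/4+φ₂/2)/tan(π/4+φ₁/2)] = +0.0801;  Δφ = +0.0321 rad,  Δλ = -0.3997 rad
q = Δφ/Δψ = 0.4008
d = R·√(Δφ² + q²Δλ²) = 6364·0.16338 = 1040 km

1040 km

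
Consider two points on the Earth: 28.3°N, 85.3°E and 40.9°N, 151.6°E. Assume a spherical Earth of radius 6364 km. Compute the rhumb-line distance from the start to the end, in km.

6198 km

Δψ = ln[tan(π/4+φ₂/2)/tan(π/4+φ₁/2)] = +0.2682;  Δφ = +0.2199 rad,  Δλ = +1.1572 rad
q = Δφ/Δψ = 0.8199
d = R·√(Δφ² + q²Δλ²) = 6364·0.97389 = 6198 km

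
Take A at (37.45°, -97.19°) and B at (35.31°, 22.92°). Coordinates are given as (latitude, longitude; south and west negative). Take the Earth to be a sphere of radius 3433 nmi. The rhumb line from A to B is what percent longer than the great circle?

Great circle: σ = 1.5443 rad → d_gc = Rσ = 5301.7 nmi
Rhumb: Δφ = -0.0374, Δλ = +2.0963, Δψ = -0.0464, q = Δφ/Δψ = 0.8050 → d_rh = R√(Δφ²+q²Δλ²) = 5794.7 nmi
Excess = (5794.7 − 5301.7) / 5301.7 = 493.0 / 5301.7 = 9.30% ≈ 9.3%

9.3%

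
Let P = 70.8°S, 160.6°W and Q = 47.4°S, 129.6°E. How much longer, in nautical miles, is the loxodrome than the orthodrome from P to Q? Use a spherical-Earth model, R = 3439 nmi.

115 nmi

Great circle: cos σ = sin φ₁ sin φ₂ + cos φ₁ cos φ₂ cos Δλ,  σ = 0.6888 rad → d_gc = 2368.7 nmi
Rhumb line: Δψ = +0.8351, q = Δφ/Δψ = 0.4890, d_rh = R√(Δφ²+q²Δλ²) = 2484.0 nmi
Excess = 2484.0 − 2368.7 = 115.3 ≈ 115 nmi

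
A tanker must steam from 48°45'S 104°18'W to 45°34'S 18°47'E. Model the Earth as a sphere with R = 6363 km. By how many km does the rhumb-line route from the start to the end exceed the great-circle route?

Great circle: cos σ = sin φ₁ sin φ₂ + cos φ₁ cos φ₂ cos Δλ,  σ = 1.2819 rad → d_gc = 8156.7 km
Rhumb line: Δψ = +0.0817, q = Δφ/Δψ = 0.6797, d_rh = R√(Δφ²+q²Δλ²) = 9297.4 km
Excess = 9297.4 − 8156.7 = 1140.7 ≈ 1141 km

1141 km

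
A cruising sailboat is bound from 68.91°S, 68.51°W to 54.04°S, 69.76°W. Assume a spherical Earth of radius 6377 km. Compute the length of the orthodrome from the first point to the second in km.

1656 km

Haversine: a = sin²(Δφ/2)+cos φ₁ cos φ₂ sin²(Δλ/2) = 0.01677;  σ = 2·atan2(√a,√(1−a))
σ = 14.881° → d = Rσ = 6377·0.25973 = 1656 km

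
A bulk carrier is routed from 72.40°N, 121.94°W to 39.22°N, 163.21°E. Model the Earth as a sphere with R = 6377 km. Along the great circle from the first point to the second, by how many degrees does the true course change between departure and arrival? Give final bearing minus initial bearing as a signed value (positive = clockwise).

Initial bearing θ₁ = atan2(sin Δλ cos φ₂, cos φ₁ sin φ₂ − sin φ₁ cos φ₂ cos Δλ) = 269.86°
Final bearing θ₂ = (initial bearing from the destination back to the start) + 180° = 202.97°
Δθ = θ₂ − θ₁ = -66.9°

-66.9°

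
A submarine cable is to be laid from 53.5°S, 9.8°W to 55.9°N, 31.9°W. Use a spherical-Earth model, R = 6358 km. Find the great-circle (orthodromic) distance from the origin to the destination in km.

12306 km

Haversine: a = sin²(Δφ/2)+cos φ₁ cos φ₂ sin²(Δλ/2) = 0.67833;  σ = 2·atan2(√a,√(1−a))
σ = 110.895° → d = Rσ = 6358·1.93549 = 12306 km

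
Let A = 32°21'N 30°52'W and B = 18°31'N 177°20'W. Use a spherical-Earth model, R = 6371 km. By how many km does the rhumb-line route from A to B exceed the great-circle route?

Great circle: cos σ = sin φ₁ sin φ₂ + cos φ₁ cos φ₂ cos Δλ,  σ = 2.0919 rad → d_gc = 13327.2 km
Rhumb line: Δψ = -0.2683, q = Δφ/Δψ = 0.8999, d_rh = R√(Δφ²+q²Δλ²) = 14736.4 km
Excess = 14736.4 − 13327.2 = 1409.2 ≈ 1409 km

1409 km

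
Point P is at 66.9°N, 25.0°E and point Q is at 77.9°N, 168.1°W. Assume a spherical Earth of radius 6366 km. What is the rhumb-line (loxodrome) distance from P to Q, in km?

5558 km

Rhumb course C = atan2(Δλ, Δψ) with Δψ = ln[tan(π/4+φ₂/2)/tan(π/4+φ₁/2)] = +0.6566, Δλ = +2.9130 → C = 77.30°
d = R·|Δφ| / |cos C| = 6366·0.19199 / 0.21988 = 5558 km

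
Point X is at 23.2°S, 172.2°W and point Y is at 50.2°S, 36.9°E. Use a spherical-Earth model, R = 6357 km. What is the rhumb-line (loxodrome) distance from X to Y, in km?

13494 km

Δψ = ln[tan(π/4+φ₂/2)/tan(π/4+φ₁/2)] = -0.5997;  Δφ = -0.4712 rad,  Δλ = -2.6337 rad
q = Δφ/Δψ = 0.7858
d = R·√(Δφ² + q²Δλ²) = 6357·2.12262 = 13494 km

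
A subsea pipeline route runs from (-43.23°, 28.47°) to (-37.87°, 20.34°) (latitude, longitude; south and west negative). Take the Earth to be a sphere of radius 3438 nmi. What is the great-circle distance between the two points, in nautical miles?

Haversine: a = sin²(Δφ/2)+cos φ₁ cos φ₂ sin²(Δλ/2) = 0.00508;  σ = 2·atan2(√a,√(1−a))
σ = 8.172° → d = Rσ = 3438·0.14262 = 490 nmi

490 nmi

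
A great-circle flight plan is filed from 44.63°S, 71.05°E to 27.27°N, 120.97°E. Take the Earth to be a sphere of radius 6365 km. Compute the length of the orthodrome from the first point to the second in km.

9454 km

cos σ = sin φ₁ sin φ₂ + cos φ₁ cos φ₂ cos Δλ
      = sin(-44.63°)sin(27.27°) + cos(-44.63°)cos(27.27°)cos(49.92°) = 0.0854
σ = 85.101° → d = Rσ = 6365·1.48530 = 9454 km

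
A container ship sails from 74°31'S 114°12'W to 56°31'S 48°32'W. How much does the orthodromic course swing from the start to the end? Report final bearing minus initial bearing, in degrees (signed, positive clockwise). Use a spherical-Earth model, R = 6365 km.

-61.5°

At departure: θ₁ = atan2(sin Δλ cos φ₂, cos φ₁ sin φ₂ − sin φ₁ cos φ₂ cos Δλ) = 90.41°
At arrival: θ₂ = atan2(sin Δλ cos φ₁, −cos φ₂ sin φ₁ + sin φ₂ cos φ₁ cos Δλ) = 28.94°
Δθ = θ₂ − θ₁ = -61.5°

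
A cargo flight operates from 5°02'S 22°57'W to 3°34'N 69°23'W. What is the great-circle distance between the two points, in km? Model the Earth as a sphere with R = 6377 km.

5251 km

cos σ = sin φ₁ sin φ₂ + cos φ₁ cos φ₂ cos Δλ
      = sin(-5.03°)sin(3.57°) + cos(-5.03°)cos(3.57°)cos(-46.43°) = 0.6798
σ = 47.176° → d = Rσ = 6377·0.82337 = 5251 km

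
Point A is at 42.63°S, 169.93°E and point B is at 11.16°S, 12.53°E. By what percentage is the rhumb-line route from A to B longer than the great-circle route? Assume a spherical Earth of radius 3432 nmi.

Great circle: σ = 2.1357 rad → d_gc = Rσ = 7329.7 nmi
Rhumb: Δφ = +0.5493, Δλ = -2.7471, Δψ = +0.6280, q = Δφ/Δψ = 0.8746 → d_rh = R√(Δφ²+q²Δλ²) = 8458.5 nmi
Excess = (8458.5 − 7329.7) / 7329.7 = 1128.8 / 7329.7 = 15.40% ≈ 15.4%

15.4%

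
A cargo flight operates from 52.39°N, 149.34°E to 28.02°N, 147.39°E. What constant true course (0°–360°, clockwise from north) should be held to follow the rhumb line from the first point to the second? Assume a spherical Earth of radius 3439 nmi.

183.4°

Meridional parts: M(φ₁)=+1.0773, M(φ₂)=+0.5098 → ΔM = -0.5675;  Δλ = -0.0340 rad
tan C = Δλ / ΔM = +0.0600 → C = 183.43°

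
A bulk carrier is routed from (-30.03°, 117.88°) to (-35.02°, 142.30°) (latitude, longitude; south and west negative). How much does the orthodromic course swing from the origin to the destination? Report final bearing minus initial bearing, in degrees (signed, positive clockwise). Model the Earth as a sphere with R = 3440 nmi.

Initial bearing θ₁ = atan2(sin Δλ cos φ₂, cos φ₁ sin φ₂ − sin φ₁ cos φ₂ cos Δλ) = 110.06°
Final bearing θ₂ = (initial bearing from the destination back to the start) + 180° = 96.78°
Δθ = θ₂ − θ₁ = -13.3°

-13.3°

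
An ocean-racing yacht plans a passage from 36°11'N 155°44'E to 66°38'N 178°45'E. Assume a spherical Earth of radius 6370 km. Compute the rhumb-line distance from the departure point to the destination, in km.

3709 km

Rhumb course C = atan2(Δλ, Δψ) with Δψ = ln[tan(π/4+φ₂/2)/tan(π/4+φ₁/2)] = +0.8978, Δλ = +0.4017 → C = 24.11°
d = R·|Δφ| / |cos C| = 6370·0.53145 / 0.91280 = 3709 km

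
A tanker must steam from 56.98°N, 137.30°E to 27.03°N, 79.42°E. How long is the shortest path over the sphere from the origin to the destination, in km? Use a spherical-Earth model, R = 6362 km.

5582 km

cos σ = sin φ₁ sin φ₂ + cos φ₁ cos φ₂ cos Δλ
      = sin(56.98°)sin(27.03°) + cos(56.98°)cos(27.03°)cos(-57.88°) = 0.6391
σ = 50.272° → d = Rσ = 6362·0.87741 = 5582 km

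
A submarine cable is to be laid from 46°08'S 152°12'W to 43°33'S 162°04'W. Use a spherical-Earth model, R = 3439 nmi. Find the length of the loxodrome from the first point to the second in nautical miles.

448 nmi

Rhumb course C = atan2(Δλ, Δψ) with Δψ = ln[tan(π/4+φ₂/2)/tan(π/4+φ₁/2)] = +0.0636, Δλ = -0.1722 → C = 290.27°
d = R·|Δφ| / |cos C| = 3439·0.04509 / 0.34647 = 448 nmi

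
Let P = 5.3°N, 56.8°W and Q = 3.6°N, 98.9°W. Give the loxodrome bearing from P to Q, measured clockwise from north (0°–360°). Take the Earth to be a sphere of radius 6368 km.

Δψ = ln[tan(π/4+φ₂/2)/tan(π/4+φ₁/2)] = -0.0298
Δλ = -0.7348 rad (taken the short way round)
course = atan2(Δλ, Δψ) = 267.68°

267.7°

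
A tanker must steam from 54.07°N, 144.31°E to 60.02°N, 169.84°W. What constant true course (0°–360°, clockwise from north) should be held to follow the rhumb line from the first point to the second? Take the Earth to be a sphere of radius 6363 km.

76.5°

Δψ = ln[tan(π/4+φ₂/2)/tan(π/4+φ₁/2)] = +0.1914
Δλ = +0.8002 rad (taken the short way round)
course = atan2(Δλ, Δψ) = 76.55°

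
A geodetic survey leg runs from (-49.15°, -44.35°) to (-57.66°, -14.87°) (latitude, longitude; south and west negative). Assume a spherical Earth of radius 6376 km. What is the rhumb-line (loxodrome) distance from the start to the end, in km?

2165 km

Δψ = ln[tan(π/4+φ₂/2)/tan(π/4+φ₁/2)] = -0.2502;  Δφ = -0.1485 rad,  Δλ = +0.5145 rad
q = Δφ/Δψ = 0.5936
d = R·√(Δφ² + q²Δλ²) = 6376·0.33963 = 2165 km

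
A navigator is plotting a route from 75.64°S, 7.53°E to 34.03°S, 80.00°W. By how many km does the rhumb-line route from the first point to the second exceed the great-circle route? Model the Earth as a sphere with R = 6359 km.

Great circle: cos σ = sin φ₁ sin φ₂ + cos φ₁ cos φ₂ cos Δλ,  σ = 0.9872 rad → d_gc = 6277.82 km
Rhumb line: Δψ = +1.4394, q = Δφ/Δψ = 0.5045, d_rh = R√(Δφ²+q²Δλ²) = 6734.30 km
Excess = 6734.30 − 6277.82 = 456.48 ≈ 456 km

456 km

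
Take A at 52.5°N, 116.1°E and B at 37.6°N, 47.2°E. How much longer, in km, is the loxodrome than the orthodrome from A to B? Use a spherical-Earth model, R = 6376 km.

182 km

Great circle: cos σ = sin φ₁ sin φ₂ + cos φ₁ cos φ₂ cos Δλ,  σ = 0.8530 rad → d_gc = 5439.0 km
Rhumb line: Δψ = -0.3713, q = Δφ/Δψ = 0.7005, d_rh = R√(Δφ²+q²Δλ²) = 5620.8 km
Excess = 5620.8 − 5439.0 = 181.8 ≈ 182 km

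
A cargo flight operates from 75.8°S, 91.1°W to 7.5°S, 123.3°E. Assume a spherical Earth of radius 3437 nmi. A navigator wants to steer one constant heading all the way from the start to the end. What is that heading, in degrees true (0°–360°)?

Meridional parts: M(φ₁)=-2.0830, M(φ₂)=-0.1313 → ΔM = +1.9517;  Δλ = -2.5412 rad
tan C = Δλ / ΔM = -1.3020 → C = 307.53°

307.5°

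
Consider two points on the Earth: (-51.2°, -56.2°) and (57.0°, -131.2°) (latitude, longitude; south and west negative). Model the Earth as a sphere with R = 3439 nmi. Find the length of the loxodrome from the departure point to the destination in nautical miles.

Rhumb course C = atan2(Δλ, Δψ) with Δψ = ln[tan(π/4+φ₂/2)/tan(π/4+φ₁/2)] = +2.2604, Δλ = -1.3090 → C = 329.92°
d = R·|Δφ| / |cos C| = 3439·1.88845 / 0.86536 = 7505 nmi

7505 nmi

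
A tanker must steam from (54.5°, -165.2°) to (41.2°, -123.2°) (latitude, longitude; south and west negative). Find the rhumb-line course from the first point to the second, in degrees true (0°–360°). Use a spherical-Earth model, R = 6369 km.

115.4°

Δψ = ln[tan(π/4+φ₂/2)/tan(π/4+φ₁/2)] = -0.3486
Δλ = +0.7330 rad (taken the short way round)
course = atan2(Δλ, Δψ) = 115.43°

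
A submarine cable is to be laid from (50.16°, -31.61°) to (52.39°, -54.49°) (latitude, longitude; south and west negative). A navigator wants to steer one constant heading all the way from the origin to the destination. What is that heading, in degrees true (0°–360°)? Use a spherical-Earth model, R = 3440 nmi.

Δψ = ln[tan(π/4+φ₂/2)/tan(π/4+φ₁/2)] = +0.0622
Δλ = -0.3993 rad (taken the short way round)
course = atan2(Δλ, Δψ) = 278.86°

278.9°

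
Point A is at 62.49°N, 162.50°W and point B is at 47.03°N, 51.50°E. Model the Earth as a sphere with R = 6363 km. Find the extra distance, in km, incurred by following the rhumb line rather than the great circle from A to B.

1910 km

Great circle: cos σ = sin φ₁ sin φ₂ + cos φ₁ cos φ₂ cos Δλ,  σ = 1.1724 rad → d_gc = 7459.8 km
Rhumb line: Δψ = -0.4750, q = Δφ/Δψ = 0.5681, d_rh = R√(Δφ²+q²Δλ²) = 9370.1 km
Excess = 9370.1 − 7459.8 = 1910.3 ≈ 1910 km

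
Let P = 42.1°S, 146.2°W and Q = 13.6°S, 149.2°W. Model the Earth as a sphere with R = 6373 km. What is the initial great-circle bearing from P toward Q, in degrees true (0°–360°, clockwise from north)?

353.9°

θ = atan2( sin Δλ·cos φ₂ ,  cos φ₁ sin φ₂ − sin φ₁ cos φ₂ cos Δλ )
  = atan2(-0.0509, +0.4763) = 353.90°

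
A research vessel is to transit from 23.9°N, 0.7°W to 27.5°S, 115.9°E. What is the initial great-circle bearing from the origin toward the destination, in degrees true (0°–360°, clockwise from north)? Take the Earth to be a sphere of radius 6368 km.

N = sin Δλ·cos φ₂ = +0.7931;  D = cos φ₁ sin φ₂ − sin φ₁ cos φ₂ cos Δλ = -0.2612
initial course = atan2(N, D) = 108.23°

108.2°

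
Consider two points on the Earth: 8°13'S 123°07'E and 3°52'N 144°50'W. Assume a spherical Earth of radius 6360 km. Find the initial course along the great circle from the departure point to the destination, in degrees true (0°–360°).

86.5°

N = sin Δλ·cos φ₂ = +0.9971;  D = cos φ₁ sin φ₂ − sin φ₁ cos φ₂ cos Δλ = +0.0616
initial course = atan2(N, D) = 86.46°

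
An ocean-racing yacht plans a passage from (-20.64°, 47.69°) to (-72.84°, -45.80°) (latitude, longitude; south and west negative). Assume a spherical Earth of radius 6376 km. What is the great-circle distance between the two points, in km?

7939 km

Haversine: a = sin²(Δφ/2)+cos φ₁ cos φ₂ sin²(Δλ/2) = 0.34000;  σ = 2·atan2(√a,√(1−a))
σ = 71.337° → d = Rσ = 6376·1.24507 = 7939 km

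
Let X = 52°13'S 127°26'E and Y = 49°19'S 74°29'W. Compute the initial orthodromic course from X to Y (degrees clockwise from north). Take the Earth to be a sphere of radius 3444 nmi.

θ = atan2( sin Δλ·cos φ₂ ,  cos φ₁ sin φ₂ − sin φ₁ cos φ₂ cos Δλ )
  = atan2(+0.2433, -0.9426) = 165.53°

165.5°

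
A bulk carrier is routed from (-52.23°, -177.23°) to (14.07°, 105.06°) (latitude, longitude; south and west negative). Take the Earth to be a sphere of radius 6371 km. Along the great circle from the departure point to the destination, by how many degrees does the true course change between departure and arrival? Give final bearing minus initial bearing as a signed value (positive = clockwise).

+34.9°

At departure: θ₁ = atan2(sin Δλ cos φ₂, cos φ₁ sin φ₂ − sin φ₁ cos φ₂ cos Δλ) = 288.23°
At arrival: θ₂ = atan2(sin Δλ cos φ₁, −cos φ₂ sin φ₁ + sin φ₂ cos φ₁ cos Δλ) = 323.15°
Δθ = θ₂ − θ₁ = +34.9°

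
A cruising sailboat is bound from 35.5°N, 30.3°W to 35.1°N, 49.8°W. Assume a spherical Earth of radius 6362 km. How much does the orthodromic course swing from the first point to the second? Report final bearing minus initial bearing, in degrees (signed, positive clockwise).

-11.3°

At departure: θ₁ = atan2(sin Δλ cos φ₂, cos φ₁ sin φ₂ − sin φ₁ cos φ₂ cos Δλ) = 274.24°
At arrival: θ₂ = atan2(sin Δλ cos φ₁, −cos φ₂ sin φ₁ + sin φ₂ cos φ₁ cos Δλ) = 262.90°
Δθ = θ₂ − θ₁ = -11.3°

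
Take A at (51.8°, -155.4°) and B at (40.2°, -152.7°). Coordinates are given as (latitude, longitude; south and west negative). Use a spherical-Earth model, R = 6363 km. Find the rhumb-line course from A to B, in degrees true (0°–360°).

170.9°

Meridional parts: M(φ₁)=+1.0605, M(φ₂)=+0.7675 → ΔM = -0.2930;  Δλ = +0.0471 rad
tan C = Δλ / ΔM = -0.1608 → C = 170.86°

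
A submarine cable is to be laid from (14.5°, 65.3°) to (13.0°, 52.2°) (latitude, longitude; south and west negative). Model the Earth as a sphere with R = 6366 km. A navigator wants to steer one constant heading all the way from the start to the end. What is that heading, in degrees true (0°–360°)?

263.3°

Δψ = ln[tan(π/4+φ₂/2)/tan(π/4+φ₁/2)] = -0.0270
Δλ = -0.2286 rad (taken the short way round)
course = atan2(Δλ, Δψ) = 263.28°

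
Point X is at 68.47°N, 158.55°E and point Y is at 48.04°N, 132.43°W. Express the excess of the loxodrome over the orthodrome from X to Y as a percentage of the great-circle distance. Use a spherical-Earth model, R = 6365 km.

Great circle: σ = 0.6768 rad → d_gc = Rσ = 4307.8 km
Rhumb: Δφ = -0.3566, Δλ = +1.2046, Δψ = -0.7016, q = Δφ/Δψ = 0.5083 → d_rh = R√(Δφ²+q²Δλ²) = 4509.8 km
Excess = (4509.8 − 4307.8) / 4307.8 = 202.0 / 4307.8 = 4.69% ≈ 4.7%

4.7%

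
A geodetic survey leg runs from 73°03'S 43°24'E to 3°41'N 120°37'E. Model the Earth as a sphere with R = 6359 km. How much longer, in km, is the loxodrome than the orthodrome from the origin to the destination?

351 km

Great circle: cos σ = sin φ₁ sin φ₂ + cos φ₁ cos φ₂ cos Δλ,  σ = 1.5679 rad → d_gc = 9970.11 km
Rhumb line: Δψ = +1.9681, q = Δφ/Δψ = 0.6805, d_rh = R√(Δφ²+q²Δλ²) = 10321.58 km
Excess = 10321.58 − 9970.11 = 351.47 ≈ 351 km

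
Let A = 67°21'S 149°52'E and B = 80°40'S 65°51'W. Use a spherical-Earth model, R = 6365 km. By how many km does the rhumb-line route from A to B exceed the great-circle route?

997 km

Great circle: cos σ = sin φ₁ sin φ₂ + cos φ₁ cos φ₂ cos Δλ,  σ = 0.5356 rad → d_gc = 3409.3 km
Rhumb line: Δψ = -0.8975, q = Δφ/Δψ = 0.2590, d_rh = R√(Δφ²+q²Δλ²) = 4406.5 km
Excess = 4406.5 − 3409.3 = 997.2 ≈ 997 km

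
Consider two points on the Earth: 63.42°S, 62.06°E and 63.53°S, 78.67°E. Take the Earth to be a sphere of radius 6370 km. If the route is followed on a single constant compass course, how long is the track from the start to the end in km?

Δψ = ln[tan(π/4+φ₂/2)/tan(π/4+φ₁/2)] = -0.0043;  Δφ = -0.0019 rad,  Δλ = +0.2899 rad
q = Δφ/Δψ = 0.4466
d = R·√(Δφ² + q²Δλ²) = 6370·0.12948 = 825 km

825 km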